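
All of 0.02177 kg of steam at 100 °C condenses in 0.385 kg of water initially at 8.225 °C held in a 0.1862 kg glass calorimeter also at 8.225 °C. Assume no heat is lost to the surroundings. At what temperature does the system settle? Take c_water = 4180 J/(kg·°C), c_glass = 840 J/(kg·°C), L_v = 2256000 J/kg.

T_f ≈ 39.2 °C

Sum of m c ΔT and latent-heat terms is zero:
steam→water at 100 °C releases m L_v = 0.02177·2256000 = 49113
  condensate cools 100→T: 0.02177·4180·(T − 100) = 91(T − 100)
  water warms: 0.385·4180·(T − 8.225) = 1609.3(T − 8.225)
  cup: 156.41(T − 8.225)
1856.7 T = 49113 + 9099.9 + 14523 = 72736
T ≈ 39.17 °C — below 100 °C, confirming all the steam condensed.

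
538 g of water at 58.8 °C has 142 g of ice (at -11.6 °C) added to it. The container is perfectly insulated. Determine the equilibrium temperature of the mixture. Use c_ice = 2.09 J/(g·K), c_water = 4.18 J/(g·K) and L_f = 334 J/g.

Energy balance with sensible and latent terms:
ice -11.6→0 °C: 142·2.09·11.6 = 3442.6
  latent heat to melt: 142·334 = 47428
  meltwater 0→T: 142·4.18·T = 593.56 T
  water: 2248.8(T − 58.8)
2842.4 T = 132232 − 50871 = 81361
T ≈ 28.62 °C (positive, so assuming full melt was valid).

T_f ≈ 28.6 °C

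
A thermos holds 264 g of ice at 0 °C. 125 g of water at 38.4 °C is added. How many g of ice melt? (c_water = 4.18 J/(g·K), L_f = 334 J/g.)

m_melted ≈ 60.1 g

Heat available from the water dropping to 0 °C: 125×4.18×38.4 = 20064 J.
Fully melting the ice requires m_ice L_f = 264×334 = 88176 J.
20064 J < 88176 J, so only part of the ice melts and the system sits at 0 °C.
m_melted×334 = 20064  ⇒  m_melted ≈ 60.07 g.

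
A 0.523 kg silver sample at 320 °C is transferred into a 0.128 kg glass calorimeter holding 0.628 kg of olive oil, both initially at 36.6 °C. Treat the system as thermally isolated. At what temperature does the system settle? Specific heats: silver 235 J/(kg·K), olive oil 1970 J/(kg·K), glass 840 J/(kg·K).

T_f is the heat-capacity-weighted average of the initial temperatures:
T_f = (122.91·320 + 1237.2·36.6 + 107.52·36.6) / (122.91 + 1237.2 + 107.52)
    = 88545 / 1467.6 ≈ 60.33 °C

T_f ≈ 60.3 °C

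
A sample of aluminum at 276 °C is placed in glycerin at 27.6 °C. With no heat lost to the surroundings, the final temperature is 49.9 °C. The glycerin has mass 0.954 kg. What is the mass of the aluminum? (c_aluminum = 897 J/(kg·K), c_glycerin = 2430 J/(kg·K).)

m ≈ 0.255 kg

Heat gained plus heat lost sum to zero:
m·897·(49.9 − 276) + 0.954·2430·(49.9 − 27.6) = 0
-202812 m = -51696
m = -51696/-202812 ≈ 0.2549 kg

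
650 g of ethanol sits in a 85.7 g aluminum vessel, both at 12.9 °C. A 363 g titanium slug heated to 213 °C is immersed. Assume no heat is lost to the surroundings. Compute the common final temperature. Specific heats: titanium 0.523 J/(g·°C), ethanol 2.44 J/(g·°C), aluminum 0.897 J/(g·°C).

Conservation of energy gives ΣQ = 0:
363*0.523*(T − 213) + 650*2.44*(T − 12.9) + 85.7*0.897*(T − 12.9) = 0
1852.7 T = 61889
T = 61889 / 1852.7 = 33.4 °C

T_f ≈ 33.4 °C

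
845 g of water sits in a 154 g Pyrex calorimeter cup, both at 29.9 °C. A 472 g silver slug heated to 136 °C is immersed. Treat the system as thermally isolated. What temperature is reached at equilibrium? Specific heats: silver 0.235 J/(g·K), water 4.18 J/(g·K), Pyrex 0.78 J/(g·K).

T_f ≈ 33.0 °C

Taking heat into each body as positive, Σ m c ΔT = 0:
472·0.235·(T − 136) + 845·4.18·(T − 29.9) + 154·0.78·(T − 29.9) = 0
110.92(T − 136) + 3532.1(T − 29.9) + 120.12(T − 29.9) = 0
(110.92 + 3532.1 + 120.12) T = 110.92·136 + 3532.1·29.9 + 120.12·29.9
T = 124286 / 3763.1 = 33 °C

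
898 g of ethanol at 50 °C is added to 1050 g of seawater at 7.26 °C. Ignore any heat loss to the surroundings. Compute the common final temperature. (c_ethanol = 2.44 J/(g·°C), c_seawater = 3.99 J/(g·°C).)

T_f ≈ 21.9 °C

Let T be the final temperature. ΣQ_i = 0:
898*2.44*(T − 50) + 1050*3.99*(T − 7.26) = 0
(2191.1 + 4189.5) T = 2191.1*50 + 4189.5*7.26
T = 139972/6380.6 ≈ 21.94 °C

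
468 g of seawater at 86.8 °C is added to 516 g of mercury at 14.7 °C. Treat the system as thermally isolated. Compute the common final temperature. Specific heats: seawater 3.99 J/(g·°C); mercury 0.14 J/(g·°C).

Conservation of energy gives ΣQ = 0:
468·3.99·(T − 86.8) + 516·0.14·(T − 14.7) = 0
1939.6 T = 163145
T = 163145 / 1939.6 = 84.1 °C

T_f ≈ 84.1 °C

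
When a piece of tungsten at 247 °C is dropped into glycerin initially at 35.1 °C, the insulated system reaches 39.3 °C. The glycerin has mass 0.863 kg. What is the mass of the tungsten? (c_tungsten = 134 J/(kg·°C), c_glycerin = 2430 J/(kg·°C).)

|Q_tungsten| = |Q_glycerin|:
m·134·(247 − 39.3) = 0.863·2430·(39.3 − 35.1)
27832 m = 8807.8  ⇒  m ≈ 0.3165 kg

m ≈ 0.316 kg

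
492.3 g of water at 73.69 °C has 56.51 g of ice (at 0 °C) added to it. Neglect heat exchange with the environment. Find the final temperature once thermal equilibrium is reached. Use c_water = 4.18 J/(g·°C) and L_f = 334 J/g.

Let T be the final temperature. ΣQ_i = 0:
melt ice: 56.51×334 = 18874
  warm the meltwater: 236.21 T
  water: 2057.8(T − 73.69)
2294 T = 151640 − 18874 = 132766
T ≈ 57.87 °C. Since T > 0 °C, the all-ice-melts assumption holds.

T_f ≈ 57.9 °C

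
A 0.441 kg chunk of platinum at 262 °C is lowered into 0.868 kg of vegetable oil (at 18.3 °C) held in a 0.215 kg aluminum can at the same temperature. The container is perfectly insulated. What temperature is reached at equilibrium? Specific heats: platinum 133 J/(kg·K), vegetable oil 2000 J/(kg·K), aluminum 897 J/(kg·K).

Energy conservation, ΣQ = 0:
0.441×133×(T − 262) + 0.868×2000×(T − 18.3) + 0.215×897×(T − 18.3) = 0
(58.65 + 1736 + 192.85) T = 58.65×262 + 1736×18.3 + 192.85×18.3
T = 50665/1987.5 ≈ 25.49 °C

T_f ≈ 25.5 °C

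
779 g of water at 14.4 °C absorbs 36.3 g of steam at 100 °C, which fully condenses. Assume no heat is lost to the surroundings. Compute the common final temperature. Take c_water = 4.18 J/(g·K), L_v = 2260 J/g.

T_f ≈ 42.3 °C

Net heat exchanged in the isolated system is zero:
condense steam: −36.3×2260 = −82038; condensed water 100 °C→T: 151.73(T − 100); water warms: 779×4.18×(T − 14.4) = 3256.2(T − 14.4)
3408 T = 82038 + 15173 + 46890 = 144101
T ≈ 42.28 °C, under the boiling point, so the assumption holds.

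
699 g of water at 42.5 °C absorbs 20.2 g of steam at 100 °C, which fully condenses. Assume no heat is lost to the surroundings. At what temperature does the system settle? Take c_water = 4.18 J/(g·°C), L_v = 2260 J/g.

Energy conservation, ΣQ = 0:
latent heat released on condensation: 20.2·2260 = 45652
  condensed water 100 °C→T: 84.44(T − 100)
  water warms: 699·4.18·(T − 42.5) = 2921.8(T − 42.5)
3006.3 T = 45652 + 8443.6 + 124177 = 178273
T ≈ 59.30 °C (< 100 °C, so full condensation is consistent).

T_f ≈ 59.3 °C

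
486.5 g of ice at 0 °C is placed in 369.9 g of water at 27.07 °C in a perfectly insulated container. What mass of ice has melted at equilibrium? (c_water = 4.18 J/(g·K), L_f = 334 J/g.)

m_melted ≈ 125 g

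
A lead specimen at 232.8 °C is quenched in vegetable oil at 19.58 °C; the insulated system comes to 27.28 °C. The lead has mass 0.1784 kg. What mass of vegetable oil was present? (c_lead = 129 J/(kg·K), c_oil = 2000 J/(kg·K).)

m ≈ 0.307 kg

|Q_lead| = |Q_oil|:
0.1784×129×(232.8 − 27.28) = m×2000×(27.28 − 19.58)
15400 m = 4729.8  ⇒  m ≈ 0.3071 kg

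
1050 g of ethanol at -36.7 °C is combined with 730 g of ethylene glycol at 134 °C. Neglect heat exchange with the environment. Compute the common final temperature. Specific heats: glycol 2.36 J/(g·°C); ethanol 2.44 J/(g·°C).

T_f ≈ 31.9 °C

T_f is the heat-capacity-weighted average of the initial temperatures:
T_f = (1722.8·134 + 2562·(-36.7)) / (1722.8 + 2562)
    = 136830 / 4284.8 ≈ 31.93 °C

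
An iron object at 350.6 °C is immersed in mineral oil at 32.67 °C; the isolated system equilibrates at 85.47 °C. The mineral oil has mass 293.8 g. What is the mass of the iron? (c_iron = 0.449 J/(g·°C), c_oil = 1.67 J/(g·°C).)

m ≈ 218 g

Setting the total heat transfer to zero:
m·0.449·(85.47 − 350.6) + 293.8·1.67·(85.47 − 32.67) = 0
-119.04 m = -25906
m = -25906/-119.04 ≈ 217.6 g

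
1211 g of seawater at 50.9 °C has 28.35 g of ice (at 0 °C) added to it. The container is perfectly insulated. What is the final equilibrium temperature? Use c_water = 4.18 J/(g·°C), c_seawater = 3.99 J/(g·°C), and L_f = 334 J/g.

Conservation of energy gives ΣQ = 0:
fusion: m_ice L_f = 28.35·334 = 9468.9
  warm the meltwater: 118.5 T
  seawater: 4831.9(T − 50.9)
4950.4 T = 245943 − 9468.9 = 236474
T ≈ 47.77 °C. Since T > 0 °C, the all-ice-melts assumption holds.

T_f ≈ 47.8 °C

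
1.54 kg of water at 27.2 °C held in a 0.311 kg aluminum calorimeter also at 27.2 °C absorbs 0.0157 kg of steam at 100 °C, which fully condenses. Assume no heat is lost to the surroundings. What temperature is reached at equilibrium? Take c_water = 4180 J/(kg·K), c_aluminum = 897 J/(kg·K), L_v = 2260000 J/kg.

T_f ≈ 33.1 °C

Let T be the final temperature. ΣQ_i = 0:
steam→water at 100 °C releases m L_v = 0.0157×2260000 = 35482
  condensate cools 100→T: 0.0157×4180×(T − 100) = 65.63(T − 100)
  water warms: 1.54×4180×(T − 27.2) = 6437.2(T − 27.2)
  cup: 278.97(T − 27.2)
6781.8 T = 35482 + 6562.6 + 182680 = 224724
T ≈ 33.14 °C — below 100 °C, confirming all the steam condensed.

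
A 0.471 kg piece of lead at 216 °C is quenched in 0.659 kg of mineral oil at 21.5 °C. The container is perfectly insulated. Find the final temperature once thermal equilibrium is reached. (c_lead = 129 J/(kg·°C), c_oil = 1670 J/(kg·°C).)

T_f ≈ 31.7 °C

Heat gained plus heat lost sum to zero:
0.471×129×(T − 216) + 0.659×1670×(T − 21.5) = 0
60.76(T − 216) + 1100.5(T − 21.5) = 0
(60.76 + 1100.5) T = 60.76×216 + 1100.5×21.5
T = 36785/1161.3 ≈ 31.68 °C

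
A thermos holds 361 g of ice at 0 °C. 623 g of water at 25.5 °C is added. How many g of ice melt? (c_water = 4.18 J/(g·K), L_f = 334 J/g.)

m_melted ≈ 199 g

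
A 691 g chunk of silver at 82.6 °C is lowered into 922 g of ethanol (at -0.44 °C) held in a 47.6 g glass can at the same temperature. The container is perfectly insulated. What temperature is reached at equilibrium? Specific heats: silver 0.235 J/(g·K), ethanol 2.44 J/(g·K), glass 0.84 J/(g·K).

T_f ≈ 5.1 °C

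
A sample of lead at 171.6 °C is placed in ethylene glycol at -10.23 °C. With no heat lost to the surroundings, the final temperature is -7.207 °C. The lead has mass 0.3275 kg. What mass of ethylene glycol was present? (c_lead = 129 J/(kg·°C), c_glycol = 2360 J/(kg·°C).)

m ≈ 1.06 kg

Net heat exchanged in the isolated system is zero:
0.3275×129×(-7.207 − 171.6) + m×2360×(-7.207 − (-10.23)) = 0
7134.3 m = 7554.1
m = 7554.1/7134.3 ≈ 1.059 kg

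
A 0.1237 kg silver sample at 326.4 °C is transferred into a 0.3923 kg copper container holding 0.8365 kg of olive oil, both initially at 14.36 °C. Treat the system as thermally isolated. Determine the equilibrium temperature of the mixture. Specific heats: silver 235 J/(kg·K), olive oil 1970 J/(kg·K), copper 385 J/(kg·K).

T_f ≈ 19.3 °C

T_f is the heat-capacity-weighted average of the initial temperatures:
T_f = (29.07×326.4 + 1647.9×14.36 + 151.04×14.36) / (29.07 + 1647.9 + 151.04)
    = 35321 / 1828 ≈ 19.32 °C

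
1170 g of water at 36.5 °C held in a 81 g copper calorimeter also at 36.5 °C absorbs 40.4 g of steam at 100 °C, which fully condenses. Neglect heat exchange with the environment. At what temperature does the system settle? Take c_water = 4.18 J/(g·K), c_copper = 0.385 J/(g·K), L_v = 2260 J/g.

Sum of m c ΔT and latent-heat terms is zero:
steam→water at 100 °C releases m L_v = 40.4×2260 = 91304; condensate cools 100→T: 40.4×4.18×(T − 100) = 168.87(T − 100); original water: 4890.6(T − 36.5); copper cup: 81×0.385×(T − 36.5) = 31.19(T − 36.5)
5090.7 T = 91304 + 16887 + 179645 = 287836
T ≈ 56.54 °C, under the boiling point, so the assumption holds.

T_f ≈ 56.5 °C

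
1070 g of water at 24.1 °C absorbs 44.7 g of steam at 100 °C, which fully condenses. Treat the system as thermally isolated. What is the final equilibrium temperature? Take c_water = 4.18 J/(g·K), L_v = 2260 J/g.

T_f ≈ 48.8 °C

Conservation of energy gives ΣQ = 0:
latent heat released on condensation: 44.7×2260 = 101022; condensate cools 100→T: 44.7×4.18×(T − 100) = 186.85(T − 100); water warms: 1070×4.18×(T − 24.1) = 4472.6(T − 24.1)
4659.4 T = 101022 + 18685 + 107790 = 227496
T ≈ 48.82 °C — below 100 °C, confirming all the steam condensed.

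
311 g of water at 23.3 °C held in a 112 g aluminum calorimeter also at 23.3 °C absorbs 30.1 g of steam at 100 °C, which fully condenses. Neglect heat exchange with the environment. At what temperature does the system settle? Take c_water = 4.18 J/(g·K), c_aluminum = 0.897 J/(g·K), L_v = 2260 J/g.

Energy balance with sensible and latent terms:
latent heat released on condensation: 30.1×2260 = 68026
  condensate cools 100→T: 30.1×4.18×(T − 100) = 125.82(T − 100)
  original water: 1300(T − 23.3)
  cup: 100.46(T − 23.3)
1526.3 T = 68026 + 12582 + 32630 = 113238
T ≈ 74.19 °C (< 100 °C, so full condensation is consistent).

T_f ≈ 74.2 °C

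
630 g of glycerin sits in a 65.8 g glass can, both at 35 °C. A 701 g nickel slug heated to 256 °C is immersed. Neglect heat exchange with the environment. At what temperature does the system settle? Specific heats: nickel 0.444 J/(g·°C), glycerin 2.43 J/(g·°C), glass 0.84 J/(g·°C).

Let T be the final temperature. ΣQ_i = 0:
701·0.444·(T − 256) + 630·2.43·(T − 35) + 65.8·0.84·(T − 35) = 0
(311.24 + 1530.9 + 55.27) T = 311.24·256 + 1530.9·35 + 55.27·35
T = 135194/1897.4 ≈ 71.25 °C

T_f ≈ 71.3 °C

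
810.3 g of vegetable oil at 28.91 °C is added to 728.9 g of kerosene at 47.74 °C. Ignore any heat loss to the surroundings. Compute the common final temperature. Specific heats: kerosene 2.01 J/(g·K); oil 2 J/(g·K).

Taking heat into each body as positive, Σ m c ΔT = 0:
728.9×2.01×(T − 47.74) + 810.3×2×(T − 28.91) = 0
1465.1(T − 47.74) + 1620.6(T − 28.91) = 0
3085.7 T = 116795
T ≈ 37.85 °C

T_f ≈ 37.9 °C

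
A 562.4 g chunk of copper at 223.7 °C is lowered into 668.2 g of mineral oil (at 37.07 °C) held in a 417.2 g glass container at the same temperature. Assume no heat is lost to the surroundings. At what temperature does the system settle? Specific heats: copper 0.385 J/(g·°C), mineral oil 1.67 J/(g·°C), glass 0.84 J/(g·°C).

With ΣQ=0 the equilibrium temperature is the m·c-weighted mean:
T_f = (216.52×223.7 + 1115.9×37.07 + 350.45×37.07) / (216.52 + 1115.9 + 350.45)
    = 102794 / 1682.9 ≈ 61.08 °C

T_f ≈ 61.1 °C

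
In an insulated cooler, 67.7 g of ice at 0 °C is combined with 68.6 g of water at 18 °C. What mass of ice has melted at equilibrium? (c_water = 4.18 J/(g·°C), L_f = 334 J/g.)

m_melted ≈ 15.5 g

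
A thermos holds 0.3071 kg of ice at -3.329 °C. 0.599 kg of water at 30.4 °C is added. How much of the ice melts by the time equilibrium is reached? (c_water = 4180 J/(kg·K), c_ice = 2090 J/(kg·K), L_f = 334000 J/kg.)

Water can give up m c ΔT = 0.599·4180·30.4 = 76116 J before reaching 0 °C.
Warming the ice to 0 °C takes 0.3071·2090·3.329 = 2136.7 J, leaving 73979 J for melting.
To melt every bit of ice: 0.3071·334000 = 102571 J.
Since 73979 < 102571 J, not all the ice melts; equilibrium is at 0 °C.
m_melted·334000 = 73979  ⇒  m_melted ≈ 0.2215 kg.

m_melted ≈ 0.221 kg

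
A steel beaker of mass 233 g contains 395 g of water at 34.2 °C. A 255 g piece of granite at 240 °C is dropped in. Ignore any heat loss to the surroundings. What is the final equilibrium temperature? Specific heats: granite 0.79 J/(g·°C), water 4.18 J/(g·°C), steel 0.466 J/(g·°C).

Setting the total heat transfer to zero:
255·0.79·(T − 240) + 395·4.18·(T − 34.2) + 233·0.466·(T − 34.2) = 0
201.45(T − 240) + 1651.1(T − 34.2) + 108.58(T − 34.2) = 0
(201.45 + 1651.1 + 108.58) T = 201.45·240 + 1651.1·34.2 + 108.58·34.2
T = 108529/1961.1 ≈ 55.34 °C

T_f ≈ 55.3 °C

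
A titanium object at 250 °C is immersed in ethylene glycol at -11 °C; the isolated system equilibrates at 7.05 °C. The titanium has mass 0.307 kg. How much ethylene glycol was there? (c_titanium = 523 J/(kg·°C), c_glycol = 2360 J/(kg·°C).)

|Q_titanium| = |Q_glycol|:
0.307×523×(250 − 7.05) = m×2360×(7.05 − (-11))
42598 m = 39008  ⇒  m ≈ 0.9157 kg

m ≈ 0.916 kg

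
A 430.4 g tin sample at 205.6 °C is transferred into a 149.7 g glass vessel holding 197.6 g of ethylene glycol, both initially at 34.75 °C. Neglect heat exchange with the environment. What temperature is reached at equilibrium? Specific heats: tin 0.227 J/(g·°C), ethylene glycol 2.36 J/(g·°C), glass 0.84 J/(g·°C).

T_f ≈ 58.9 °C

Setting the total heat transfer to zero:
430.4·0.227·(T − 205.6) + 197.6·2.36·(T − 34.75) + 149.7·0.84·(T − 34.75) = 0
97.7(T − 205.6) + 466.34(T − 34.75) + 125.75(T − 34.75) = 0
689.78 T = 40662
T ≈ 58.95 °C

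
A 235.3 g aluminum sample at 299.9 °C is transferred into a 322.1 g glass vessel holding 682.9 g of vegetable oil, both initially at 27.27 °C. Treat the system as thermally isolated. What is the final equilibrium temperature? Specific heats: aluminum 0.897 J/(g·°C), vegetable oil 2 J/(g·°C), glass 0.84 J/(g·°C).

T_f ≈ 58.4 °C

T_f = Σ m_i c_i T_i / Σ m_i c_i:
T_f = (211.06*299.9 + 1365.8*27.27 + 270.56*27.27) / (211.06 + 1365.8 + 270.56)
    = 107922 / 1847.4 ≈ 58.42 °C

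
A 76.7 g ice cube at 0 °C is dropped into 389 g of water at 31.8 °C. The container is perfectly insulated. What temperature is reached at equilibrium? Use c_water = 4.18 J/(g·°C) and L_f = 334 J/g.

T_f ≈ 13.4 °C

Heat gained plus heat lost sum to zero:
latent heat to melt: 76.7·334 = 25618
  meltwater 0→T: 76.7·4.18·T = 320.61 T
  water cools: 389·4.18·(T − 31.8) = 1626(T − 31.8)
1946.6 T = 51707 − 25618 = 26090
T ≈ 13.40 °C. Since T > 0 °C, the all-ice-melts assumption holds.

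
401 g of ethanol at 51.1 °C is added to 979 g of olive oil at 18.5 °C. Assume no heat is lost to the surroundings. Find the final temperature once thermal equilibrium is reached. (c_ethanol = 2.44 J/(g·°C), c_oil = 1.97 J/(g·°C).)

T_f ≈ 29.5 °C

With ΣQ=0 the equilibrium temperature is the m·c-weighted mean:
T_f = (978.44×51.1 + 1928.6×18.5) / (978.44 + 1928.6)
    = 85678 / 2907.1 ≈ 29.47 °C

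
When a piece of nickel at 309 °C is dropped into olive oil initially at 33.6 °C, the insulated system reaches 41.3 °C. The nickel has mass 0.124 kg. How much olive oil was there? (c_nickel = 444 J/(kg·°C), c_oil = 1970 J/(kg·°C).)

m ≈ 0.972 kg

|Q_nickel| = |Q_oil|:
0.124×444×(309 − 41.3) = m×1970×(41.3 − 33.6)
15169 m = 14738  ⇒  m ≈ 0.9716 kg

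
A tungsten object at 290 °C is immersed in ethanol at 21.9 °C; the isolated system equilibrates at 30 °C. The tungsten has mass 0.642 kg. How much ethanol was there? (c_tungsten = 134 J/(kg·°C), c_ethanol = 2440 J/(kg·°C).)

Heat gained plus heat lost sum to zero:
0.642×134×(30 − 290) + m×2440×(30 − 21.9) = 0
19764 m = 22367
m = 22367/19764 ≈ 1.132 kg

m ≈ 1.13 kg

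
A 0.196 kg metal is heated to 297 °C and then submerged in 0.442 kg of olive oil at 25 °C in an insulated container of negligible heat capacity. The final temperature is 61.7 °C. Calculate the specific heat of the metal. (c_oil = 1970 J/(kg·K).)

Setting the total heat transfer to zero:
0.196×c×(61.7 − 297) + 0.442×1970×(61.7 − 25) = 0
-46.12 c = -31956
c = -31956/-46.12 ≈ 692.9 J/(kg·K)

c ≈ 693 J/(kg·K)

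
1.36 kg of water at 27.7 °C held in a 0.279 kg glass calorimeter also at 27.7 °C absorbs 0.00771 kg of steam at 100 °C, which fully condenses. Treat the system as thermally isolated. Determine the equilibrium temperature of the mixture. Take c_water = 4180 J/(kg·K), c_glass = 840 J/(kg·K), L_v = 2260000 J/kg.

Let T be the final temperature. ΣQ_i = 0:
condense steam: −0.00771×2260000 = −17425; condensed water 100 °C→T: 32.23(T − 100); water warms: 1.36×4180×(T − 27.7) = 5684.8(T − 27.7); cup: 234.36(T − 27.7)
5951.4 T = 17425 + 3222.8 + 163961 = 184608
T ≈ 31.02 °C (< 100 °C, so full condensation is consistent).

T_f ≈ 31.0 °C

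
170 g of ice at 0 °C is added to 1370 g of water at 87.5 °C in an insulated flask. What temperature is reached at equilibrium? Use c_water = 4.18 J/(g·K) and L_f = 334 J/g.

T_f ≈ 69.0 °C

Taking heat into each body as positive, Σ m c ΔT = 0:
latent heat to melt: 170×334 = 56780
  meltwater 0→T: 170×4.18×T = 710.6 T
  water: 5726.6(T − 87.5)
6437.2 T = 501077 − 56780 = 444297
T ≈ 69.02 °C. Since T > 0 °C, the all-ice-melts assumption holds.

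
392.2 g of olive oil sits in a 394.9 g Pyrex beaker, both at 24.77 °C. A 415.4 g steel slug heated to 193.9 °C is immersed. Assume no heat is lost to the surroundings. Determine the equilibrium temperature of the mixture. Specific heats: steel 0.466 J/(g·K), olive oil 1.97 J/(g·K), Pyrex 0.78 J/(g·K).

T_f ≈ 50.5 °C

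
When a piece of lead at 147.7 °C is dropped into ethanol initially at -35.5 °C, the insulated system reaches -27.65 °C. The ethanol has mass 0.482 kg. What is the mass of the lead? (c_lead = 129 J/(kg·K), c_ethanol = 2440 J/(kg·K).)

|Q_lead| = |Q_ethanol|:
m·129·(147.7 − -27.65) = 0.482·2440·(-27.65 − (-35.5))
22620 m = 9232.2  ⇒  m ≈ 0.4081 kg

m ≈ 0.408 kg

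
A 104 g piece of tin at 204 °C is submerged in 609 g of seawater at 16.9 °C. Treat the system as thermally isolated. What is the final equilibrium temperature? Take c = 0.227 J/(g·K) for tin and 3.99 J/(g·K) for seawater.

Let T be the final temperature. ΣQ_i = 0:
104×0.227×(T − 204) + 609×3.99×(T − 16.9) = 0
(23.61 + 2429.9) T = 23.61×204 + 2429.9×16.9
T = 45882/2453.5 ≈ 18.70 °C

T_f ≈ 18.7 °C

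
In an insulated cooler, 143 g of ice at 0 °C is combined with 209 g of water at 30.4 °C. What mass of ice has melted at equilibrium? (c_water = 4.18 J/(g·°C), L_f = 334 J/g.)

m_melted ≈ 79.5 g

Heat available from the water dropping to 0 °C: 209×4.18×30.4 = 26558 J.
To melt every bit of ice: 143×334 = 47762 J.
26558 J < 47762 J, so only part of the ice melts and the system sits at 0 °C.
m_melt = 26558 / L_f = 79.52 g.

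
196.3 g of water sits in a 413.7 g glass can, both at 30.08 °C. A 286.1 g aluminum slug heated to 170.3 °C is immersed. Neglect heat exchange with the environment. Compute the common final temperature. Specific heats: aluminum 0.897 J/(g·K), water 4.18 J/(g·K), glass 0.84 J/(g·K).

T_f ≈ 55.3 °C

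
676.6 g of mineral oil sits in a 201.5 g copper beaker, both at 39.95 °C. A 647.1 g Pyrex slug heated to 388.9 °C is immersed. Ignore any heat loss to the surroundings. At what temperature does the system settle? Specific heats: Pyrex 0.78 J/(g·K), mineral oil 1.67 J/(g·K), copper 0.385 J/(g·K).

Conservation of energy gives ΣQ = 0:
647.1·0.78·(T − 388.9) + 676.6·1.67·(T − 39.95) + 201.5·0.385·(T − 39.95) = 0
(504.74 + 1129.9 + 77.58) T = 504.74·388.9 + 1129.9·39.95 + 77.58·39.95
T = 244532/1712.2 ≈ 142.81 °C

T_f ≈ 142.8 °C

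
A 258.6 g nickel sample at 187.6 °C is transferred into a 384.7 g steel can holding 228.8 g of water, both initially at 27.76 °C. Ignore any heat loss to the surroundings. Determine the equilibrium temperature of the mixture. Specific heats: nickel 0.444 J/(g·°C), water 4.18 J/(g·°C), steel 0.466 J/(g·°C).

T_f ≈ 42.4 °C

Let T be the final temperature. ΣQ_i = 0:
258.6×0.444×(T − 187.6) + 228.8×4.18×(T − 27.76) + 384.7×0.466×(T − 27.76) = 0
114.82(T − 187.6) + 956.38(T − 27.76) + 179.27(T − 27.76) = 0
1250.5 T = 53066
T = 53066 / 1250.5 = 42.4 °C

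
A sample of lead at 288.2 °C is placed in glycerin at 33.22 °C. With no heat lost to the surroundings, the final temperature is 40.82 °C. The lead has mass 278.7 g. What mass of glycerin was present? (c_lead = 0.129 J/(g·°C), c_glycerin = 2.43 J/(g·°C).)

m ≈ 482 g

|Q_lead| = |Q_glycerin|:
278.7×0.129×(288.2 − 40.82) = m×2.43×(40.82 − 33.22)
18.47 m = 8893.9  ⇒  m ≈ 481.6 g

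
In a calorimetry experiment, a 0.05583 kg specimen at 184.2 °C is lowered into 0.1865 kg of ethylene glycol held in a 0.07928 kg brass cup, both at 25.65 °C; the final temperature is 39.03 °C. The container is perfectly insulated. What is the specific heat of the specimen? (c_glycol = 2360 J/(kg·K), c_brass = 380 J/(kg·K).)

c ≈ 776 J/(kg·K)

Let T be the final temperature. ΣQ_i = 0:
0.05583×c×(39.03 − 184.2) + 0.1865×2360×(39.03 − 25.65) + 0.07928×380×(39.03 − 25.65) = 0
-8.105 c = -6292.2
c = -6292.2/-8.105 ≈ 776.3 J/(kg·K)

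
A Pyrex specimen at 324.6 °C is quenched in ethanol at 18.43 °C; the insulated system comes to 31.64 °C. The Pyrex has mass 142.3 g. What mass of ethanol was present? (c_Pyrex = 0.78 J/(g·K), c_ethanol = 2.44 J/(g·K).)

Let T be the final temperature. ΣQ_i = 0:
142.3·0.78·(31.64 − 324.6) + m·2.44·(31.64 − 18.43) = 0
32.23 m = 32517
m = 32517/32.23 ≈ 1009 g

m ≈ 1010 g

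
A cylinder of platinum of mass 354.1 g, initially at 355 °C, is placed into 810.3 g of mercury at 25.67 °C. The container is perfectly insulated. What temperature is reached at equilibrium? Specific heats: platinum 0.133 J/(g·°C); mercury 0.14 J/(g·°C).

T_f ≈ 122.3 °C

Energy conservation, ΣQ = 0:
354.1·0.133·(T − 355) + 810.3·0.14·(T − 25.67) = 0
160.54 T = 19631
T = 19631/160.54 ≈ 122.28 °C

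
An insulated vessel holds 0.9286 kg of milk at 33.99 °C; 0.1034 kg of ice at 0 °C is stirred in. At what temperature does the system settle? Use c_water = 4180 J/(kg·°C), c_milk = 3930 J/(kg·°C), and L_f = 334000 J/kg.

T_f ≈ 21.9 °C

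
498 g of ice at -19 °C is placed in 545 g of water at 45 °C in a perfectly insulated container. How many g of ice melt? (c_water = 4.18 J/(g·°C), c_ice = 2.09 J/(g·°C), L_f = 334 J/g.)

m_melted ≈ 248 g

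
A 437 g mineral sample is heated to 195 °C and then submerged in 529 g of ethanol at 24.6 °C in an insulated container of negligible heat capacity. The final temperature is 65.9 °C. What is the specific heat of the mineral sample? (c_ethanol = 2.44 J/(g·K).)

c ≈ 0.945 J/(g·K)

Setting the total heat transfer to zero:
437×c×(65.9 − 195) + 529×2.44×(65.9 − 24.6) = 0
-56417 c = -53308
c = -53308/-56417 ≈ 0.9449 J/(g·K)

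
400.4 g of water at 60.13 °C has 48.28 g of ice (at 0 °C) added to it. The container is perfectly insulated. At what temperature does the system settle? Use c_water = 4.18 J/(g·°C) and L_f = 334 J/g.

T_f ≈ 45.1 °C

Sum of m c ΔT and latent-heat terms is zero:
melt ice: 48.28×334 = 16126
  warm the meltwater: 201.81 T
  water: 1673.7(T − 60.13)
1875.5 T = 100638 − 16126 = 84512
T ≈ 45.06 °C — above 0 °C, consistent with complete melting.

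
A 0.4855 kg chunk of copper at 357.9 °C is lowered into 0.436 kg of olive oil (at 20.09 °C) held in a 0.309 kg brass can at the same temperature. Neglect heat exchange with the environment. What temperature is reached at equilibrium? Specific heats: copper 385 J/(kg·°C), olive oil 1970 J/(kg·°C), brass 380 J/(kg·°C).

T_f ≈ 74.4 °C

With ΣQ=0 the equilibrium temperature is the m·c-weighted mean:
T_f = (186.92×357.9 + 858.92×20.09 + 117.42×20.09) / (186.92 + 858.92 + 117.42)
    = 86512 / 1163.3 ≈ 74.37 °C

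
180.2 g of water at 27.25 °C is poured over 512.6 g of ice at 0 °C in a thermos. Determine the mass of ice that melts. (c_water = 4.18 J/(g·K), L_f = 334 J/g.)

Cooling the water to 0 °C releases 180.2×4.18×27.25 = 20526 J.
To melt every bit of ice: 512.6×334 = 171208 J.
Since 20526 < 171208 J, not all the ice melts; equilibrium is at 0 °C.
m_melt = 20526 / L_f = 61.45 g.

m_melted ≈ 61.5 g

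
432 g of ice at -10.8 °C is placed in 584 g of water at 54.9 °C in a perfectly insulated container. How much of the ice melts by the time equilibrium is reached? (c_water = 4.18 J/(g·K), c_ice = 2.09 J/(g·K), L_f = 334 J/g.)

Heat available from the water dropping to 0 °C: 584×4.18×54.9 = 134017 J.
Of that, 432×2.09×10.8 = 9751.1 J goes to bring the ice to 0 °C, leaving 124266 J.
Fully melting the ice requires m_ice L_f = 432×334 = 144288 J.
124266 J < 144288 J, so only part of the ice melts and the system sits at 0 °C.
m_melt = 124266 / L_f = 372.1 g.

m_melted ≈ 372 g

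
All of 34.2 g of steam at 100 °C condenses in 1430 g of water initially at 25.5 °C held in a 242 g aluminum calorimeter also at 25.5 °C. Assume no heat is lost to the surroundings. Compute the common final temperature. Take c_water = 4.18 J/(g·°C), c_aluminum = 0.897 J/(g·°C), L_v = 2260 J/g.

T_f ≈ 39.4 °C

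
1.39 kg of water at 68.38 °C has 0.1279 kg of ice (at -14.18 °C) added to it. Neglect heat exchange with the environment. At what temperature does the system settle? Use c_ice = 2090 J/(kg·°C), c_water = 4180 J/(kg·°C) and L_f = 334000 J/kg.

T_f ≈ 55.3 °C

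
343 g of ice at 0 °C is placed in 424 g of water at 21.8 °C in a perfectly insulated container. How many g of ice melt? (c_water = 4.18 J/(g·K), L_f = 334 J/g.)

m_melted ≈ 116 g

Cooling the water to 0 °C releases 424·4.18·21.8 = 38637 J.
Fully melting the ice requires m_ice L_f = 343·334 = 114562 J.
38637 J < 114562 J, so only part of the ice melts and the system sits at 0 °C.
m_melt = 38637 / L_f = 115.7 g.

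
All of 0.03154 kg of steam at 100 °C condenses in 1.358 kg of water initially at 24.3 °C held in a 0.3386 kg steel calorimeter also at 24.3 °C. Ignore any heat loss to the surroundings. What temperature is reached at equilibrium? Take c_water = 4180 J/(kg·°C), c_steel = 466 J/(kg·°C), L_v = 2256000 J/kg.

T_f ≈ 37.9 °C

Sum of m c ΔT and latent-heat terms is zero:
steam→water at 100 °C releases m L_v = 0.03154·2256000 = 71154; condensate cools 100→T: 0.03154·4180·(T − 100) = 131.84(T − 100); water warms: 1.358·4180·(T − 24.3) = 5676.4(T − 24.3); cup: 157.79(T − 24.3)
5966.1 T = 71154 + 13184 + 141772 = 226110
T ≈ 37.90 °C (< 100 °C, so full condensation is consistent).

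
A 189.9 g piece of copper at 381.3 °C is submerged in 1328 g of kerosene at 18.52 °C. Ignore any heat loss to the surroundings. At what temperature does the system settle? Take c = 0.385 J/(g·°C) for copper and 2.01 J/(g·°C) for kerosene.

T_f ≈ 28.2 °C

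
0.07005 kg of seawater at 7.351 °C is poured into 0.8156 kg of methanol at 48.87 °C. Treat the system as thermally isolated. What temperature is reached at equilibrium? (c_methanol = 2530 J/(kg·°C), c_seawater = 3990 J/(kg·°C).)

T_f ≈ 43.9 °C

Heat lost by the methanol equals heat gained by the seawater:
0.8156*2530*(48.87 − T) = 0.07005*3990*(T − 7.351)
2063.5(48.87 − T) = 279.5(T − 7.351)
2343 T = 102896  ⇒  T ≈ 43.92 °C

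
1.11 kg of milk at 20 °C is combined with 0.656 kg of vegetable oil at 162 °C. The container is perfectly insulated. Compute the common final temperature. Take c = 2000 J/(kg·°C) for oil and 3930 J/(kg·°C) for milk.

T_f ≈ 52.8 °C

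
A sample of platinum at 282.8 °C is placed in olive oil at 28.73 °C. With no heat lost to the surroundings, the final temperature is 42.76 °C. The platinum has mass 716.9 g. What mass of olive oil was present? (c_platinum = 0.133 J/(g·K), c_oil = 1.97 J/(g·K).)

Heat lost by the platinum = heat gained by the oil:
716.9×0.133×(282.8 − 42.76) = m×1.97×(42.76 − 28.73)
27.64 m = 22887  ⇒  m ≈ 828.1 g

m ≈ 828 g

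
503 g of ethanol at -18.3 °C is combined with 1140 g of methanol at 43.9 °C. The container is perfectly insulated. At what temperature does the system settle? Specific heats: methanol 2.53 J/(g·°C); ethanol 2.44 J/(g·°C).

T_f ≈ 25.3 °C

With ΣQ=0 the equilibrium temperature is the m·c-weighted mean:
T_f = (2884.2*43.9 + 1227.3*(-18.3)) / (2884.2 + 1227.3)
    = 104156 / 4111.5 ≈ 25.33 °C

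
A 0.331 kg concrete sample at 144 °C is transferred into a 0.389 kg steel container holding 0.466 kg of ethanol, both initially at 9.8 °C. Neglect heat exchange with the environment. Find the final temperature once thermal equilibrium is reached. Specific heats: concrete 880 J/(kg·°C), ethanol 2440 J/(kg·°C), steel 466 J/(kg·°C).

Taking heat into each body as positive, Σ m c ΔT = 0:
0.331×880×(T − 144) + 0.466×2440×(T − 9.8) + 0.389×466×(T − 9.8) = 0
291.28(T − 144) + 1137(T − 9.8) + 181.27(T − 9.8) = 0
(291.28 + 1137 + 181.27) T = 291.28×144 + 1137×9.8 + 181.27×9.8
T = 54864 / 1609.6 = 34.1 °C

T_f ≈ 34.1 °C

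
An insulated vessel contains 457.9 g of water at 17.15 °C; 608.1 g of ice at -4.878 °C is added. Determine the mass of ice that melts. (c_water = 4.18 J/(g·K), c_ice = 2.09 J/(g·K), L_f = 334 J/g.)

Cooling the water to 0 °C releases 457.9×4.18×17.15 = 32825 J.
Warming the ice to 0 °C takes 608.1×2.09×4.878 = 6199.6 J, leaving 26626 J for melting.
Melting all 608.1 g of ice would need 608.1×334 = 203105 J.
Since 26626 < 203105 J, not all the ice melts; equilibrium is at 0 °C.
Mass melted = 26626/334 ≈ 79.72 g.

m_melted ≈ 79.7 g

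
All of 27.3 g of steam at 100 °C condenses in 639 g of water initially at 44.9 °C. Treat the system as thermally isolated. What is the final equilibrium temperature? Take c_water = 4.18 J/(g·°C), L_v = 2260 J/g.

T_f ≈ 69.3 °C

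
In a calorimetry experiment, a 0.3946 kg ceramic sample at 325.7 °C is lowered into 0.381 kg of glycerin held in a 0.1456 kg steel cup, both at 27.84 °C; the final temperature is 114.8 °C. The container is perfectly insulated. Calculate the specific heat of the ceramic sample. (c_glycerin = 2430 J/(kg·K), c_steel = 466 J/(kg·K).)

Net heat exchanged in the isolated system is zero:
0.3946·c·(114.8 − 325.7) + 0.381·2430·(114.8 − 27.84) + 0.1456·466·(114.8 − 27.84) = 0
-83.22 c = -86410
c = -86410/-83.22 ≈ 1038 J/(kg·K)

c ≈ 1040 J/(kg·K)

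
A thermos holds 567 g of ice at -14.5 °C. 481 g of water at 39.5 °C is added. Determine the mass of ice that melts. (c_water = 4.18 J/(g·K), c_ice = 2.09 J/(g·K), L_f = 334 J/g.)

m_melted ≈ 186 g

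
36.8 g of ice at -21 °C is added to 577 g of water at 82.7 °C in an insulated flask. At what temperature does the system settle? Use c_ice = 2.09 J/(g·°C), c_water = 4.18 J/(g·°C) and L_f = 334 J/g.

Energy balance with sensible and latent terms:
warm ice to 0 °C: 36.8·2.09·(0 − (-21)) = 1615.2
  melt ice: 36.8·334 = 12291
  warm the meltwater: 153.82 T
  water: 2411.9(T − 82.7)
2565.7 T = 199461 − 13906 = 185554
T ≈ 72.32 °C — above 0 °C, consistent with complete melting.

T_f ≈ 72.3 °C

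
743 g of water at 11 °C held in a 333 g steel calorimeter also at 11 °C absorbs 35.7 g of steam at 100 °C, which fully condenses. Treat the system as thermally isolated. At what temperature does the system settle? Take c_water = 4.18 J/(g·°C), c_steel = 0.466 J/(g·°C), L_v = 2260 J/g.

T_f ≈ 38.6 °C

Energy conservation, ΣQ = 0:
latent heat released on condensation: 35.7·2260 = 80682; condensed water 100 °C→T: 149.23(T − 100); water warms: 743·4.18·(T − 11) = 3105.7(T − 11); cup: 155.18(T − 11)
3410.1 T = 80682 + 14923 + 35870 = 131475
T ≈ 38.55 °C — below 100 °C, confirming all the steam condensed.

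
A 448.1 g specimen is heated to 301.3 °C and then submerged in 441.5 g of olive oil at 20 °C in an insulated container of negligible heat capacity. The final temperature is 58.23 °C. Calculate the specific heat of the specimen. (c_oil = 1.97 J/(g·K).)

Heat lost by the specimen = heat gained by the oil:
448.1·c·(301.3 − 58.23) = 441.5·1.97·(58.23 − 20)
108920 c = 33251  ⇒  c ≈ 0.3053 J/(g·K)

c ≈ 0.305 J/(g·K)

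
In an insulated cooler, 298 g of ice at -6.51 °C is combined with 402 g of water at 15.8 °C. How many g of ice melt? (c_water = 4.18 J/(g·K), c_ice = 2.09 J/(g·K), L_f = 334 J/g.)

m_melted ≈ 67.4 g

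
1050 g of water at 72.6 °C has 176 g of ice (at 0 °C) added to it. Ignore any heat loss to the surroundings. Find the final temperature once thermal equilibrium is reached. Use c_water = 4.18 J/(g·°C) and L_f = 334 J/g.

T_f ≈ 50.7 °C

Energy conservation, ΣQ = 0:
melt ice: 176×334 = 58784
  meltwater 0→T: 176×4.18×T = 735.68 T
  water: 4389(T − 72.6)
5124.7 T = 318641 − 58784 = 259857
T ≈ 50.71 °C. Since T > 0 °C, the all-ice-melts assumption holds.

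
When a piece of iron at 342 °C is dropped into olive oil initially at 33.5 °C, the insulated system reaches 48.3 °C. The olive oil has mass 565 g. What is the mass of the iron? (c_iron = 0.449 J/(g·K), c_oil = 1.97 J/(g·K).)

m ≈ 125 g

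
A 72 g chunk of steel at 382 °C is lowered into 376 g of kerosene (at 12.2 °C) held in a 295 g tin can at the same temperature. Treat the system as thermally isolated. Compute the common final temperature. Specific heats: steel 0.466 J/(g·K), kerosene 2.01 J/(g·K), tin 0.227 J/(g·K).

T_f = Σ m_i c_i T_i / Σ m_i c_i:
T_f = (33.55*382 + 755.76*12.2 + 66.97*12.2) / (33.55 + 755.76 + 66.97)
    = 22854 / 856.28 ≈ 26.69 °C

T_f ≈ 26.7 °C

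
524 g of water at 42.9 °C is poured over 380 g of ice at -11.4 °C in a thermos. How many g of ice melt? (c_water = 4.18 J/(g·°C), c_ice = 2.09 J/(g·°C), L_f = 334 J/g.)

m_melted ≈ 254 g

Water can give up m c ΔT = 524·4.18·42.9 = 93965 J before reaching 0 °C.
Of that, 380·2.09·11.4 = 9053.9 J goes to bring the ice to 0 °C, leaving 84911 J.
To melt every bit of ice: 380·334 = 126920 J.
That's not enough to melt it all — equilibrium is at 0 °C with ice remaining.
Mass melted = 84911/334 ≈ 254.2 g.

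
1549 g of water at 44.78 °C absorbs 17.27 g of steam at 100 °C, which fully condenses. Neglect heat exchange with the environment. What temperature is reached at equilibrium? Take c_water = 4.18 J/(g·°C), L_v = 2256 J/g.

Energy balance with sensible and latent terms:
steam→water at 100 °C releases m L_v = 17.27·2256 = 38961
  condensed water 100 °C→T: 72.19(T − 100)
  water warms: 1549·4.18·(T − 44.78) = 6474.8(T − 44.78)
6547 T = 38961 + 7218.9 + 289942 = 336122
T ≈ 51.34 °C (< 100 °C, so full condensation is consistent).

T_f ≈ 51.3 °C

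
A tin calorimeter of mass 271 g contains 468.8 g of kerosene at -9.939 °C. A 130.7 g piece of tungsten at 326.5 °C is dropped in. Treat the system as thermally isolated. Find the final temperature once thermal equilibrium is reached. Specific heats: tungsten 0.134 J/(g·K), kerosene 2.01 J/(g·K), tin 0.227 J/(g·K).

T_f ≈ -4.2 °C

T_f = Σ m_i c_i T_i / Σ m_i c_i:
T_f = (17.51×326.5 + 942.29×(-9.939) + 61.52×(-9.939)) / (17.51 + 942.29 + 61.52)
    = -4258.6 / 1021.3 ≈ -4.17 °C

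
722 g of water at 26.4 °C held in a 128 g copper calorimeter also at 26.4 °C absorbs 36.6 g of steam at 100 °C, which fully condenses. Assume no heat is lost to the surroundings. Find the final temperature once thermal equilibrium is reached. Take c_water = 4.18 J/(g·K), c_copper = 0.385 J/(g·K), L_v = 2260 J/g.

Taking heat into each body as positive, Σ m c ΔT = 0:
steam→water at 100 °C releases m L_v = 36.6×2260 = 82716
  condensate cools 100→T: 36.6×4.18×(T − 100) = 152.99(T − 100)
  original water: 3018(T − 26.4)
  cup: 49.28(T − 26.4)
3220.2 T = 82716 + 15299 + 80975 = 178990
T ≈ 55.58 °C (< 100 °C, so full condensation is consistent).

T_f ≈ 55.6 °C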